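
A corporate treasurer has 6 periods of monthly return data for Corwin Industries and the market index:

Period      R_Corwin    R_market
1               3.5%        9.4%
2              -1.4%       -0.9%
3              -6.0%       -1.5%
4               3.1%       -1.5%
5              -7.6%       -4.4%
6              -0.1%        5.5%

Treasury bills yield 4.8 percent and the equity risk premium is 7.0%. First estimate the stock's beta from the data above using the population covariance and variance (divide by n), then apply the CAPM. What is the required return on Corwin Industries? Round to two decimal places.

8.96%

Mean R_i = (3.5 − 1.4 − 6.0 + 3.1 − 7.6 − 0.1) / 6 = -1.4167%
Mean R_m = (9.4 − 0.9 − 1.5 − 1.5 − 4.4 + 5.5) / 6 = 1.1000%
Σ(R_i − R̄_i)(R_m − R̄_m) = 80.7500  ⇒  Cov = 80.7500 / 6 = 13.4583
Σ(R_m − R̄_m)² = 136.0200  ⇒  Var(R_m) = 136.0200 / 6 = 22.6700
β = Cov / Var(R_m) = 13.4583 / 22.6700 = 0.5937
E(R) = R_f + β × MRP = 4.8% + 0.5937 × 7.0% = 8.96%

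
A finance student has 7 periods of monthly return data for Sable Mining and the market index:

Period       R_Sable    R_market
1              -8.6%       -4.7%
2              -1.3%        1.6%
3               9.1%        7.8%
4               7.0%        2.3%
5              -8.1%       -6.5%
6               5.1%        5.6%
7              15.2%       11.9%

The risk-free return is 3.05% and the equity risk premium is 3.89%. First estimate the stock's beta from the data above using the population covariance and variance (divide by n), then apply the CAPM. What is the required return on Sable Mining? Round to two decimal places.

8.15%

Mean R_i = (-8.6 − 1.3 + 9.1 + 7.0 − 8.1 + 5.1 + 15.2) / 7 = 2.6286%
Mean R_m = (-4.7 + 1.6 + 7.8 + 2.3 − 6.5 + 5.6 + 11.9) / 7 = 2.5714%
Σ(R_i − R̄_i)(R_m − R̄_m) = 340.1957  ⇒  Cov = 340.1957 / 7 = 48.5994
Σ(R_m − R̄_m)² = 259.7143  ⇒  Var(R_m) = 259.7143 / 7 = 37.1020
β = Cov / Var(R_m) = 48.5994 / 37.1020 = 1.3099
E(R) = R_f + β × MRP = 3.05% + 1.3099 × 3.89% = 8.15%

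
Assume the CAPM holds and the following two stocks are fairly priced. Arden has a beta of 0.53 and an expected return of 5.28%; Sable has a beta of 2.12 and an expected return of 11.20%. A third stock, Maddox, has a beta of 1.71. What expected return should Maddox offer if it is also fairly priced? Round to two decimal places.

MRP (SML slope) = (11.20% − 5.28%) / (2.12 − 0.53) = 5.92% / 1.59 = 3.7233%
R_f (intercept) = 5.28% − 0.53 × 3.7233% = 3.3067%
E(R_Maddox) = R_f + β × MRP = 3.3067% + 1.71 × 3.7233% = 9.67%

9.67%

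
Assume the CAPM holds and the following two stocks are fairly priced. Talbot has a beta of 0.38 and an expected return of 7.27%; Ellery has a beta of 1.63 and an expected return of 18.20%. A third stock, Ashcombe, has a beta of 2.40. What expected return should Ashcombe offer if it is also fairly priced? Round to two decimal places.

MRP (SML slope) = (18.20% − 7.27%) / (1.63 − 0.38) = 10.93% / 1.25 = 8.7440%
R_f (intercept) = 7.27% − 0.38 × 8.7440% = 3.9473%
E(R_Ashcombe) = R_f + β × MRP = 3.9473% + 2.40 × 8.7440% = 24.93%

24.93%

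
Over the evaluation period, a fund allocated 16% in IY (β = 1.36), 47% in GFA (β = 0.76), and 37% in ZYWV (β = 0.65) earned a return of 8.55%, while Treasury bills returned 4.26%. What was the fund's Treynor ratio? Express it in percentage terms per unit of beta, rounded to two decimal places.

5.26%

β_P = 0.16×1.36 + 0.47×0.76 + 0.37×0.65 = 0.8153
Treynor = (R_P − R_f) / β_P = (8.55% − 4.26%) / 0.8153 = 4.29% / 0.8153 = 5.26%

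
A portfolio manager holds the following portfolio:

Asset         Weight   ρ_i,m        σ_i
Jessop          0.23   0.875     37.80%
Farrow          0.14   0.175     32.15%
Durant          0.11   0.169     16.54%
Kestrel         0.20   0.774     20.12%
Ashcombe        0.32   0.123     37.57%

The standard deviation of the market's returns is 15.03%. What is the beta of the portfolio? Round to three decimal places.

β_Jessop = 0.875 × 37.80% / 15.03% = 2.2006
β_Farrow = 0.175 × 32.15% / 15.03% = 0.3743
β_Durant = 0.169 × 16.54% / 15.03% = 0.1860
β_Kestrel = 0.774 × 20.12% / 15.03% = 1.0361
β_Ashcombe = 0.123 × 37.57% / 15.03% = 0.3075
β_P = Σ w_i β_i = 0.23×2.2006 + 0.14×0.3743 + 0.11×0.1860 + 0.20×1.0361 + 0.32×0.3075 = 0.8846

0.885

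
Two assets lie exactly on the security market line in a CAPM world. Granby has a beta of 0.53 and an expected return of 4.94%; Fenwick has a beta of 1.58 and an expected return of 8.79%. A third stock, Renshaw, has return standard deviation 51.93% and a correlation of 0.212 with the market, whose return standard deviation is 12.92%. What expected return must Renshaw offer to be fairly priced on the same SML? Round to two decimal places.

MRP = (8.79% − 4.94%) / (1.58 − 0.53) = 3.6667%
R_f = 4.94% − 0.53 × 3.6667% = 2.9966%
β_Renshaw = ρ·σ_i/σ_m = 0.212 × 51.93 / 12.92 = 0.8521
E(R_Renshaw) = R_f + β × MRP = 2.9966% + 0.8521 × 3.6667% = 6.12%

6.12%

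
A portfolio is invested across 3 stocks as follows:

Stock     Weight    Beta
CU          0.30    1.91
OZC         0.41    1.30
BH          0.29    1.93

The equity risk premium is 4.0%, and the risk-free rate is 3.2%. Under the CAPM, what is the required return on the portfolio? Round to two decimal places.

β_P = Σ w_i β_i = 0.30×1.91 + 0.41×1.30 + 0.29×1.93 = 1.6657
E(R_P) = R_f + β_P × MRP = 3.2% + 1.6657 × 4.0% = 9.86%

9.86%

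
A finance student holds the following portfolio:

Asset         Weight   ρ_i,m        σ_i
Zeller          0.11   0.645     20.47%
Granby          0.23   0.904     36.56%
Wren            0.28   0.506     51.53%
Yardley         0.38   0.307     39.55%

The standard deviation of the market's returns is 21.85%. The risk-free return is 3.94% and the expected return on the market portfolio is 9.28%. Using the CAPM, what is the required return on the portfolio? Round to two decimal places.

9.06%

β_Zeller = 0.645 × 20.47% / 21.85% = 0.6043
β_Granby = 0.904 × 36.56% / 21.85% = 1.5126
β_Wren = 0.506 × 51.53% / 21.85% = 1.1933
β_Yardley = 0.307 × 39.55% / 21.85% = 0.5557
β_P = Σ w_i β_i = 0.11×0.6043 + 0.23×1.5126 + 0.28×1.1933 + 0.38×0.5557 = 0.9597
MRP = 9.28% − 3.94% = 5.34%
E(R_P) = R_f + β_P × MRP = 3.94% + 0.9597 × 5.34% = 9.06%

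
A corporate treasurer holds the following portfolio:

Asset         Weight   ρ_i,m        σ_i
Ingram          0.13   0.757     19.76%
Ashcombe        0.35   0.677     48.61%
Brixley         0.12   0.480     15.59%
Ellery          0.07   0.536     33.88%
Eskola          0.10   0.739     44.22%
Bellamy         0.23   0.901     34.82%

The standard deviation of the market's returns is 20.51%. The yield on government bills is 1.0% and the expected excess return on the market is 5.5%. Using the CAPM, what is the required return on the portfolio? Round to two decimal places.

8.00%

β_Ingram = 0.757 × 19.76% / 20.51% = 0.7293
β_Ashcombe = 0.677 × 48.61% / 20.51% = 1.6045
β_Brixley = 0.480 × 15.59% / 20.51% = 0.3649
β_Ellery = 0.536 × 33.88% / 20.51% = 0.8854
β_Eskola = 0.739 × 44.22% / 20.51% = 1.5933
β_Bellamy = 0.901 × 34.82% / 20.51% = 1.5296
β_P = Σ w_i β_i = 0.13×0.7293 + 0.35×1.6045 + 0.12×0.3649 + 0.07×0.8854 + 0.10×1.5933 + 0.23×1.5296 = 1.2733
E(R_P) = R_f + β_P × MRP = 1.0% + 1.2733 × 5.5% = 8.00%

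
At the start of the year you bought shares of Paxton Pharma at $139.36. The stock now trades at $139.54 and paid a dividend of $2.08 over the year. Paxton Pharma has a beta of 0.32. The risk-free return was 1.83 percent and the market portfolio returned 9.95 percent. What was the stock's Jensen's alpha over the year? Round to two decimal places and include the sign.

Realised HPR = (P1 + D1 − P0) / P0 = (139.54 + 2.08 − 139.36) / 139.36 = 2.26 / 139.36 = 1.6217%
MRP = 9.95% − 1.83% = 8.12%
CAPM required = R_f + β·MRP = 1.83% + 0.32 × 8.12% = 4.4284%
α = realised − required = 1.6217% − 4.4284% = -2.81%

-2.81%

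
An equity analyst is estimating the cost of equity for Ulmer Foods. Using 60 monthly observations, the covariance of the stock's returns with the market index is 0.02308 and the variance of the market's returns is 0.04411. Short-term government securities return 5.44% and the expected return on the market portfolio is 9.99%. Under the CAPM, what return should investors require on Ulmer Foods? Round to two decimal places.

β = Cov(R_i, R_m) / Var(R_m) = 0.02308 / 0.04411 = 0.5232
MRP = 9.99% − 5.44% = 4.55%
E(R) = R_f + β × MRP = 5.44% + 0.5232 × 4.55% = 7.82%

7.82%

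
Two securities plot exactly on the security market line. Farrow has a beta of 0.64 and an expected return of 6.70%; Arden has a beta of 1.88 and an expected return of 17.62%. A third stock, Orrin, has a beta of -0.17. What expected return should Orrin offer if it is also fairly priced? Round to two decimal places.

-0.43%

MRP (SML slope) = (17.62% − 6.70%) / (1.88 − 0.64) = 10.92% / 1.24 = 8.8065%
R_f (intercept) = 6.70% − 0.64 × 8.8065% = 1.0638%
E(R_Orrin) = R_f + β × MRP = 1.0638% + -0.17 × 8.8065% = -0.43%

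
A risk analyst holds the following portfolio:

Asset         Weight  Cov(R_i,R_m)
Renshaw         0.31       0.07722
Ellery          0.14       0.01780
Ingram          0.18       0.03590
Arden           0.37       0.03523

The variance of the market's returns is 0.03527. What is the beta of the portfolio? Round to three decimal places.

β_Renshaw = 0.07722 / 0.03527 = 2.1894
β_Ellery = 0.01780 / 0.03527 = 0.5047
β_Ingram = 0.03590 / 0.03527 = 1.0179
β_Arden = 0.03523 / 0.03527 = 0.9989
β_P = Σ w_i β_i = 0.31×2.1894 + 0.14×0.5047 + 0.18×1.0179 + 0.37×0.9989 = 1.3022

1.302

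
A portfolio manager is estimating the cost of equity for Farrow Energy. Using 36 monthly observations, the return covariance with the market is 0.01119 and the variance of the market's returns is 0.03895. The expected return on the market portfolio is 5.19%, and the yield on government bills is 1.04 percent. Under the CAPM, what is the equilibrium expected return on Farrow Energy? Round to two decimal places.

2.23%

β = Cov(R_i, R_m) / Var(R_m) = 0.01119 / 0.03895 = 0.2873
MRP = 5.19% − 1.04% = 4.15%
E(R) = R_f + β × MRP = 1.04% + 0.2873 × 4.15% = 2.23%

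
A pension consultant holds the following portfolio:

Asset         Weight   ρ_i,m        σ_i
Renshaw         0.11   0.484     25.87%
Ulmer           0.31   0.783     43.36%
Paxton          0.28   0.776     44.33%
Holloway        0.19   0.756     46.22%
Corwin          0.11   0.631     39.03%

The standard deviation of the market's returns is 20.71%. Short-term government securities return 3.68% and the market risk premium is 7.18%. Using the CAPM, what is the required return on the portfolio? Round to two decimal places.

14.39%

β_Renshaw = 0.484 × 25.87% / 20.71% = 0.6046
β_Ulmer = 0.783 × 43.36% / 20.71% = 1.6393
β_Paxton = 0.776 × 44.33% / 20.71% = 1.6610
β_Holloway = 0.756 × 46.22% / 20.71% = 1.6872
β_Corwin = 0.631 × 39.03% / 20.71% = 1.1892
β_P = Σ w_i β_i = 0.11×0.6046 + 0.31×1.6393 + 0.28×1.6610 + 0.19×1.6872 + 0.11×1.1892 = 1.4911
E(R_P) = R_f + β_P × MRP = 3.68% + 1.4911 × 7.18% = 14.39%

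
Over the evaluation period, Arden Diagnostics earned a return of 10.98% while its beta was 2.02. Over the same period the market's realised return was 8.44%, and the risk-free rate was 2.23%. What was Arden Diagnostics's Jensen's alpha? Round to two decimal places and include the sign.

-3.79%

Market excess return = 8.44% − 2.23% = 6.21%
CAPM benchmark = R_f + β(R_m − R_f) = 2.23% + 2.02 × 6.21% = 14.7742%
α = actual − benchmark = 10.98% − 14.7742% = -3.79%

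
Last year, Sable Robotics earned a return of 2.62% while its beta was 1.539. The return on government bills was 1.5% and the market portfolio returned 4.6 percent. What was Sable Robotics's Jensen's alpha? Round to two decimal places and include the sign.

-3.65%

Market excess return = 4.6% − 1.5% = 3.10%
CAPM benchmark = R_f + β(R_m − R_f) = 1.5% + 1.539 × 3.1% = 6.2709%
α = actual − benchmark = 2.62% − 6.2709% = -3.65%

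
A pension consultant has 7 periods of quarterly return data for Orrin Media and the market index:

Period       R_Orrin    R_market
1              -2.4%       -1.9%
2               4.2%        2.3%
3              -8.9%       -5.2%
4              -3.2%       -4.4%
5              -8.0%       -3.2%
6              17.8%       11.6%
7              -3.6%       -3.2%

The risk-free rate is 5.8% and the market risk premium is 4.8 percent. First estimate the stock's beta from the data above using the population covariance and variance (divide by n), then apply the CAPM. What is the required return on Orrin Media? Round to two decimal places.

Mean R_i = (-2.4 + 4.2 − 8.9 − 3.2 − 8.0 + 17.8 − 3.6) / 7 = -0.5857%
Mean R_m = (-1.9 + 2.3 − 5.2 − 4.4 − 3.2 + 11.6 − 3.2) / 7 = -0.5714%
Σ(R_i − R̄_i)(R_m − R̄_m) = 315.8371  ⇒  Cov = 315.8371 / 7 = 45.1196
Σ(R_m − R̄_m)² = 208.0543  ⇒  Var(R_m) = 208.0543 / 7 = 29.7220
β = Cov / Var(R_m) = 45.1196 / 29.7220 = 1.5181
E(R) = R_f + β × MRP = 5.8% + 1.5181 × 4.8% = 13.09%

13.09%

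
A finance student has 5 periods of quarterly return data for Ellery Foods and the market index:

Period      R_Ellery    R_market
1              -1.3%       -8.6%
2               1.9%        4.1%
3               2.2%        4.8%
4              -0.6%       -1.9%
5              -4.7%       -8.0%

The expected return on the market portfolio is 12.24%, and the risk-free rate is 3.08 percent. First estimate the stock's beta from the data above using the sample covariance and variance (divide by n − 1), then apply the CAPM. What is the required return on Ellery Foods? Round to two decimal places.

Mean R_i = (-1.3 + 1.9 + 2.2 − 0.6 − 4.7) / 5 = -0.5000%
Mean R_m = (-8.6 + 4.1 + 4.8 − 1.9 − 8.0) / 5 = -1.9200%
Σ(R_i − R̄_i)(R_m − R̄_m) = 63.4700  ⇒  Cov = 63.4700 / 4 = 15.8675
Σ(R_m − R̄_m)² = 162.9880  ⇒  Var(R_m) = 162.9880 / 4 = 40.7470
β = Cov / Var(R_m) = 15.8675 / 40.7470 = 0.3894
MRP = 12.24% − 3.08% = 9.16%
E(R) = R_f + β × MRP = 3.08% + 0.3894 × 9.16% = 6.65%

6.65%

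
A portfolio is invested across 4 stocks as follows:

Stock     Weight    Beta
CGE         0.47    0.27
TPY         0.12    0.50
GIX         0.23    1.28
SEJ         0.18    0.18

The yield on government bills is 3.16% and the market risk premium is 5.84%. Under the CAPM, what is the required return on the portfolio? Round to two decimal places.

6.16%

β_P = Σ w_i β_i = 0.47×0.27 + 0.12×0.50 + 0.23×1.28 + 0.18×0.18 = 0.5137
E(R_P) = R_f + β_P × MRP = 3.16% + 0.5137 × 5.84% = 6.16%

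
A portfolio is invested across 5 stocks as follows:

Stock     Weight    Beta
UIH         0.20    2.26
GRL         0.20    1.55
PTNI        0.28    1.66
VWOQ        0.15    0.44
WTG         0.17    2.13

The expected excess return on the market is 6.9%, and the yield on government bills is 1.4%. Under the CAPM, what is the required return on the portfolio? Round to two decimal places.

β_P = Σ w_i β_i = 0.20×2.26 + 0.20×1.55 + 0.28×1.66 + 0.15×0.44 + 0.17×2.13 = 1.6549
E(R_P) = R_f + β_P × MRP = 1.4% + 1.6549 × 6.9% = 12.82%

12.82%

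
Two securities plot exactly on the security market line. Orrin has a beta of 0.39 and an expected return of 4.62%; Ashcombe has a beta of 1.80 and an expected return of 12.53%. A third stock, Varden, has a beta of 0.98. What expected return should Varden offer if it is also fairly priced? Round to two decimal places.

7.93%

MRP (SML slope) = (12.53% − 4.62%) / (1.80 − 0.39) = 7.91% / 1.41 = 5.6099%
R_f (intercept) = 4.62% − 0.39 × 5.6099% = 2.4321%
E(R_Varden) = R_f + β × MRP = 2.4321% + 0.98 × 5.6099% = 7.93%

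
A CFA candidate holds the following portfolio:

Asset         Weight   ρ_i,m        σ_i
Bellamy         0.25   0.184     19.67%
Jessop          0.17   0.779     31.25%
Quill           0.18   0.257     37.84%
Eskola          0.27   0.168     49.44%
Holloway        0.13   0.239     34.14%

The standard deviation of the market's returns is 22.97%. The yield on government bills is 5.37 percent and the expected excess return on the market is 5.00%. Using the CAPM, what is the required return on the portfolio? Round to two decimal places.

7.57%

β_Bellamy = 0.184 × 19.67% / 22.97% = 0.1576
β_Jessop = 0.779 × 31.25% / 22.97% = 1.0598
β_Quill = 0.257 × 37.84% / 22.97% = 0.4234
β_Eskola = 0.168 × 49.44% / 22.97% = 0.3616
β_Holloway = 0.239 × 34.14% / 22.97% = 0.3552
β_P = Σ w_i β_i = 0.25×0.1576 + 0.17×1.0598 + 0.18×0.4234 + 0.27×0.3616 + 0.13×0.3552 = 0.4396
E(R_P) = R_f + β_P × MRP = 5.37% + 0.4396 × 5.00% = 7.57%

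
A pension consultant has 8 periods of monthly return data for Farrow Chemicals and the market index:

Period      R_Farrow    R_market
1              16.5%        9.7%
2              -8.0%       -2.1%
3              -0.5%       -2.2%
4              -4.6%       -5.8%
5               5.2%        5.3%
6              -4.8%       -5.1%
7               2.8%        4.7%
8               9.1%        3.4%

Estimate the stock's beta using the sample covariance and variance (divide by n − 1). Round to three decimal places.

1.315

Mean R_i = (16.5 − 8.0 − 0.5 − 4.6 + 5.2 − 4.8 + 2.8 + 9.1) / 8 = 1.9625%
Mean R_m = (9.7 − 2.1 − 2.2 − 5.8 + 5.3 − 5.1 + 4.7 + 3.4) / 8 = 0.9875%
Σ(R_i − R̄_i)(R_m − R̄_m) = 285.2663  ⇒  Cov = 285.2663 / 7 = 40.7523
Σ(R_m − R̄_m)² = 216.9288  ⇒  Var(R_m) = 216.9288 / 7 = 30.9898
β = Cov / Var(R_m) = 40.7523 / 30.9898 = 1.3150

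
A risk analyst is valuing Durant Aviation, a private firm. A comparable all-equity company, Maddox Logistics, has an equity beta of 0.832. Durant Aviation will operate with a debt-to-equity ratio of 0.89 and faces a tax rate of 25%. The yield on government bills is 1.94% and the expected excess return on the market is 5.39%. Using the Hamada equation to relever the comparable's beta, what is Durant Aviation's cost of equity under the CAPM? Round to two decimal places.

β_L = β_U × [1 + (1 − t)(D/E)] = 0.832 × [1 + (1 − 0.25) × 0.89]
    = 0.832 × [1 + 0.75 × 0.89] = 0.832 × 1.6675 = 1.3874
E(R) = R_f + β_L × MRP = 1.94% + 1.3874 × 5.39% = 9.42%

9.42%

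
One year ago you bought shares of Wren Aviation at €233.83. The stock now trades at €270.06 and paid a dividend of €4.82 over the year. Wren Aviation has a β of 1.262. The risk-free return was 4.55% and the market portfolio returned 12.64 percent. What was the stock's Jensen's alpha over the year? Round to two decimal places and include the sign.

Realised HPR = (P1 + D1 − P0) / P0 = (270.06 + 4.82 − 233.83) / 233.83 = 41.05 / 233.83 = 17.5555%
MRP = 12.64% − 4.55% = 8.09%
CAPM required = R_f + β·MRP = 4.55% + 1.262 × 8.09% = 14.75958%
α = realised − required = 17.5555% − 14.75958% = +2.80%

+2.80%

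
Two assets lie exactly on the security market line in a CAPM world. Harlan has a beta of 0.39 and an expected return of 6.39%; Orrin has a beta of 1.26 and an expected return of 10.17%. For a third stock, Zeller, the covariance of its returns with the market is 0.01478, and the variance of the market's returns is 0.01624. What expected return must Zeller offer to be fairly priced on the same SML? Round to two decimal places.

8.65%

MRP = (10.17% − 6.39%) / (1.26 − 0.39) = 4.3448%
R_f = 6.39% − 0.39 × 4.3448% = 4.6955%
β_Zeller = Cov / Var(R_m) = 0.01478 / 0.01624 = 0.9101
E(R_Zeller) = R_f + β × MRP = 4.6955% + 0.9101 × 4.3448% = 8.65%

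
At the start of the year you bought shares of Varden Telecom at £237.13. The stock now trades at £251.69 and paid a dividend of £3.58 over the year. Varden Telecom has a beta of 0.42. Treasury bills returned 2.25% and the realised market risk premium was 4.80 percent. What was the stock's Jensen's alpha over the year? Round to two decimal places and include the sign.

+3.38%

Realised HPR = (P1 + D1 − P0) / P0 = (251.69 + 3.58 − 237.13) / 237.13 = 18.14 / 237.13 = 7.6498%
CAPM required = R_f + β·MRP = 2.25% + 0.42 × 4.80% = 4.2660%
α = realised − required = 7.6498% − 4.2660% = +3.38%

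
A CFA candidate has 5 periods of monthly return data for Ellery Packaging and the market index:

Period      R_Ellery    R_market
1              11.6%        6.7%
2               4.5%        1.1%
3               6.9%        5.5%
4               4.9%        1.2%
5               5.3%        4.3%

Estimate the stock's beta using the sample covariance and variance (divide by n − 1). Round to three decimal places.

Mean R_i = (11.6 + 4.5 + 6.9 + 4.9 + 5.3) / 5 = 6.6400%
Mean R_m = (6.7 + 1.1 + 5.5 + 1.2 + 4.3) / 5 = 3.7600%
Σ(R_i − R̄_i)(R_m − R̄_m) = 24.4580  ⇒  Cov = 24.4580 / 4 = 6.1145
Σ(R_m − R̄_m)² = 25.5920  ⇒  Var(R_m) = 25.5920 / 4 = 6.3980
β = Cov / Var(R_m) = 6.1145 / 6.3980 = 0.9557

0.956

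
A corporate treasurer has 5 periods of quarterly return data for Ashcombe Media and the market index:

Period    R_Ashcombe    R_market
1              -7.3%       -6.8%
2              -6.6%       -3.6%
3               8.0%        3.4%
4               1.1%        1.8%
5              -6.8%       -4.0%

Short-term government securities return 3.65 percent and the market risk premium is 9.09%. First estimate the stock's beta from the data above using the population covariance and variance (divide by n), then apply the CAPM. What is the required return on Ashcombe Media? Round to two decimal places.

17.14%

Mean R_i = (-7.3 − 6.6 + 8.0 + 1.1 − 6.8) / 5 = -2.3200%
Mean R_m = (-6.8 − 3.6 + 3.4 + 1.8 − 4.0) / 5 = -1.8400%
Σ(R_i − R̄_i)(R_m − R̄_m) = 108.4360  ⇒  Cov = 108.4360 / 5 = 21.6872
Σ(R_m − R̄_m)² = 73.0720  ⇒  Var(R_m) = 73.0720 / 5 = 14.6144
β = Cov / Var(R_m) = 21.6872 / 14.6144 = 1.4840
E(R) = R_f + β × MRP = 3.65% + 1.4840 × 9.09% = 17.14%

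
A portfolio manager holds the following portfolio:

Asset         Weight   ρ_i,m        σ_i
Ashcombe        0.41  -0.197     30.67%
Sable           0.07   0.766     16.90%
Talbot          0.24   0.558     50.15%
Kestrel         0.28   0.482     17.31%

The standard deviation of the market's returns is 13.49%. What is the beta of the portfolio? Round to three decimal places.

0.555

β_Ashcombe = -0.197 × 30.67% / 13.49% = -0.4479
β_Sable = 0.766 × 16.90% / 13.49% = 0.9596
β_Talbot = 0.558 × 50.15% / 13.49% = 2.0744
β_Kestrel = 0.482 × 17.31% / 13.49% = 0.6185
β_P = Σ w_i β_i = 0.41×-0.4479 + 0.07×0.9596 + 0.24×2.0744 + 0.28×0.6185 = 0.5546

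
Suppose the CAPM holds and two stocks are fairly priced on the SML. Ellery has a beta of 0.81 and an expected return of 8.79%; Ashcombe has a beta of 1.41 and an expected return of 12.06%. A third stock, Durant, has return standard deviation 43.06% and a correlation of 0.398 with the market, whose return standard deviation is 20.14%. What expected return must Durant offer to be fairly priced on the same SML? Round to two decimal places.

9.01%

MRP = (12.06% − 8.79%) / (1.41 − 0.81) = 5.4500%
R_f = 8.79% − 0.81 × 5.4500% = 4.3755%
β_Durant = ρ·σ_i/σ_m = 0.398 × 43.06 / 20.14 = 0.8509
E(R_Durant) = R_f + β × MRP = 4.3755% + 0.8509 × 5.4500% = 9.01%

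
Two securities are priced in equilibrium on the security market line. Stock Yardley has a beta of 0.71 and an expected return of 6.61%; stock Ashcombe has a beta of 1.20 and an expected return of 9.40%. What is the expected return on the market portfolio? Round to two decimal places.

Both satisfy E(R) = R_f + β·MRP, so the slope of the SML is
MRP = (9.40% − 6.61%) / (1.20 − 0.71) = 2.79% / 0.49 = 5.6939%
R_f = E(R_Yardley) − β_Yardley·MRP = 6.61% − 0.71 × 5.6939% = 2.5673%
E(R_m) = R_f + MRP = 2.5673% + 5.6939% = 8.26%

8.26%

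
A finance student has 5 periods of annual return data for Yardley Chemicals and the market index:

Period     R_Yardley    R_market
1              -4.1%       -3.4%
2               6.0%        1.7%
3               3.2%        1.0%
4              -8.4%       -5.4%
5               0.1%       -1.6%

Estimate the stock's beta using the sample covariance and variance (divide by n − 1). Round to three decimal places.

Mean R_i = (-4.1 + 6.0 + 3.2 − 8.4 + 0.1) / 5 = -0.6400%
Mean R_m = (-3.4 + 1.7 + 1.0 − 5.4 − 1.6) / 5 = -1.5400%
Σ(R_i − R̄_i)(R_m − R̄_m) = 67.6120  ⇒  Cov = 67.6120 / 4 = 16.9030
Σ(R_m − R̄_m)² = 35.3120  ⇒  Var(R_m) = 35.3120 / 4 = 8.8280
β = Cov / Var(R_m) = 16.9030 / 8.8280 = 1.9147

1.915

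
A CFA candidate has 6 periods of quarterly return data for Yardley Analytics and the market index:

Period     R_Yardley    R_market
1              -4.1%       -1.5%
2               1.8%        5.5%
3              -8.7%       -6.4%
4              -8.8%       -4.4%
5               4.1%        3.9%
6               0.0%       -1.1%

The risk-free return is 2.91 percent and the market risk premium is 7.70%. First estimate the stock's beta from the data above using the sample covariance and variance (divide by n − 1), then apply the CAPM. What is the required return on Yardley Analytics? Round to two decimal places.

Mean R_i = (-4.1 + 1.8 − 8.7 − 8.8 + 4.1 + 0.0) / 6 = -2.6167%
Mean R_m = (-1.5 + 5.5 − 6.4 − 4.4 + 3.9 − 1.1) / 6 = -0.6667%
Σ(R_i − R̄_i)(R_m − R̄_m) = 115.9733  ⇒  Cov = 115.9733 / 5 = 23.1947
Σ(R_m − R̄_m)² = 106.5733  ⇒  Var(R_m) = 106.5733 / 5 = 21.3147
β = Cov / Var(R_m) = 23.1947 / 21.3147 = 1.0882
E(R) = R_f + β × MRP = 2.91% + 1.0882 × 7.70% = 11.29%

11.29%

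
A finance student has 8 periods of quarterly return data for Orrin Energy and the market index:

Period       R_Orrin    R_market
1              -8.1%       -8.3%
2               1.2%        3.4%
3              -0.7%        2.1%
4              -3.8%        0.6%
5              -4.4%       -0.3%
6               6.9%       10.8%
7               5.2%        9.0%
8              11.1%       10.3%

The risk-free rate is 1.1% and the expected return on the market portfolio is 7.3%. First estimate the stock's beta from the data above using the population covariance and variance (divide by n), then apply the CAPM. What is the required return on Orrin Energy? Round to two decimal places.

6.99%

Mean R_i = (-8.1 + 1.2 − 0.7 − 3.8 − 4.4 + 6.9 + 5.2 + 11.1) / 8 = 0.9250%
Mean R_m = (-8.3 + 3.4 + 2.1 + 0.6 − 0.3 + 10.8 + 9.0 + 10.3) / 8 = 3.4500%
Σ(R_i − R̄_i)(R_m − R̄_m) = 279.0000  ⇒  Cov = 279.0000 / 8 = 34.8750
Σ(R_m − R̄_m)² = 293.8200  ⇒  Var(R_m) = 293.8200 / 8 = 36.7275
β = Cov / Var(R_m) = 34.8750 / 36.7275 = 0.9496
MRP = 7.3% − 1.1% = 6.20%
E(R) = R_f + β × MRP = 1.1% + 0.9496 × 6.2% = 6.99%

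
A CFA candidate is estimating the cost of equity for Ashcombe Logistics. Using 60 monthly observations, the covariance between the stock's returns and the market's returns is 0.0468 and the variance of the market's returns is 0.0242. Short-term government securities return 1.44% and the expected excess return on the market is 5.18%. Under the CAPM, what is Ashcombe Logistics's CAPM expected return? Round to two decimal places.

11.46%

β = Cov(R_i, R_m) / Var(R_m) = 0.0468 / 0.0242 = 1.9339
E(R) = R_f + β × MRP = 1.44% + 1.9339 × 5.18% = 11.46%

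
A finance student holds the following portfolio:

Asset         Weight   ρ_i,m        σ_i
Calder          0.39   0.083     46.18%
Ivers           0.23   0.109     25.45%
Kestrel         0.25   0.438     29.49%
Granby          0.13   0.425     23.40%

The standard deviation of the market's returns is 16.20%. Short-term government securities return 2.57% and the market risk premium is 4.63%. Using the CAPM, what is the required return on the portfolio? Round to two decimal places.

β_Calder = 0.083 × 46.18% / 16.20% = 0.2366
β_Ivers = 0.109 × 25.45% / 16.20% = 0.1712
β_Kestrel = 0.438 × 29.49% / 16.20% = 0.7973
β_Granby = 0.425 × 23.40% / 16.20% = 0.6139
β_P = Σ w_i β_i = 0.39×0.2366 + 0.23×0.1712 + 0.25×0.7973 + 0.13×0.6139 = 0.4108
E(R_P) = R_f + β_P × MRP = 2.57% + 0.4108 × 4.63% = 4.47%

4.47%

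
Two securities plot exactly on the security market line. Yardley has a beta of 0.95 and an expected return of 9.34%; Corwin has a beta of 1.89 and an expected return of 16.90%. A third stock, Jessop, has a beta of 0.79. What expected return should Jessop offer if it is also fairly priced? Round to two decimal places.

MRP (SML slope) = (16.90% − 9.34%) / (1.89 − 0.95) = 7.56% / 0.94 = 8.0426%
R_f (intercept) = 9.34% − 0.95 × 8.0426% = 1.6995%
E(R_Jessop) = R_f + β × MRP = 1.6995% + 0.79 × 8.0426% = 8.05%

8.05%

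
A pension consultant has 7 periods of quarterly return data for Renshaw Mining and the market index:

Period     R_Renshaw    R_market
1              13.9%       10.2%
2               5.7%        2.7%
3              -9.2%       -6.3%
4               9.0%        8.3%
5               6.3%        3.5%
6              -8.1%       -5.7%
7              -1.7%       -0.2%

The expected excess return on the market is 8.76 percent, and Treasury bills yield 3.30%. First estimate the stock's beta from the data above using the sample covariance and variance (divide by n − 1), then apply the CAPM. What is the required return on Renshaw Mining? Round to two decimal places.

15.23%

Mean R_i = (13.9 + 5.7 − 9.2 + 9.0 + 6.3 − 8.1 − 1.7) / 7 = 2.2714%
Mean R_m = (10.2 + 2.7 − 6.3 + 8.3 + 3.5 − 5.7 − 0.2) / 7 = 1.7857%
Σ(R_i − R̄_i)(R_m − R̄_m) = 329.9971  ⇒  Cov = 329.9971 / 6 = 54.9995
Σ(R_m − R̄_m)² = 242.3686  ⇒  Var(R_m) = 242.3686 / 6 = 40.3948
β = Cov / Var(R_m) = 54.9995 / 40.3948 = 1.3615
E(R) = R_f + β × MRP = 3.30% + 1.3615 × 8.76% = 15.23%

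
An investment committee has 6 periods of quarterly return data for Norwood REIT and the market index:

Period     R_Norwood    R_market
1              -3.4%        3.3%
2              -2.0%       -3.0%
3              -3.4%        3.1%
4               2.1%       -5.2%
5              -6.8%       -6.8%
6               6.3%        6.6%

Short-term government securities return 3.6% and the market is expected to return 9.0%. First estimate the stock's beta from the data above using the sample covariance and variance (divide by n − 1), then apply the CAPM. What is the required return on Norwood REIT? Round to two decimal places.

5.78%

Mean R_i = (-3.4 − 2.0 − 3.4 + 2.1 − 6.8 + 6.3) / 6 = -1.2000%
Mean R_m = (3.3 − 3.0 + 3.1 − 5.2 − 6.8 + 6.6) / 6 = -0.3333%
Σ(R_i − R̄_i)(R_m − R̄_m) = 58.7400  ⇒  Cov = 58.7400 / 5 = 11.7480
Σ(R_m − R̄_m)² = 145.6733  ⇒  Var(R_m) = 145.6733 / 5 = 29.1347
β = Cov / Var(R_m) = 11.7480 / 29.1347 = 0.4032
MRP = 9.0% − 3.6% = 5.40%
E(R) = R_f + β × MRP = 3.6% + 0.4032 × 5.4% = 5.78%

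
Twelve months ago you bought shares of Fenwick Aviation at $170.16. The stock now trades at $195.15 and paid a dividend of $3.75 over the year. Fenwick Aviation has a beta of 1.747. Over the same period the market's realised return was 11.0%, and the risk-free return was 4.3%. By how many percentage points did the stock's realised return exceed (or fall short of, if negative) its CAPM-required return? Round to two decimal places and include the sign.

+0.89%

Realised HPR = (P1 + D1 − P0) / P0 = (195.15 + 3.75 − 170.16) / 170.16 = 28.74 / 170.16 = 16.8900%
MRP = 11.0% − 4.3% = 6.70%
CAPM required = R_f + β·MRP = 4.3% + 1.747 × 6.7% = 16.0049%
α = realised − required = 16.8900% − 16.0049% = +0.89%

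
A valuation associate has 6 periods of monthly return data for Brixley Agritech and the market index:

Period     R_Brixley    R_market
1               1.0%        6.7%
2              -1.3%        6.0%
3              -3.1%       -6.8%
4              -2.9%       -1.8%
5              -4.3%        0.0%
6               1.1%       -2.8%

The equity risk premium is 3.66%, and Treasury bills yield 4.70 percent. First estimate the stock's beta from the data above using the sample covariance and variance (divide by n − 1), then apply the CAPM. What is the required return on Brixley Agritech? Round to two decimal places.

5.34%

Mean R_i = (1.0 − 1.3 − 3.1 − 2.9 − 4.3 + 1.1) / 6 = -1.5833%
Mean R_m = (6.7 + 6.0 − 6.8 − 1.8 + 0.0 − 2.8) / 6 = 0.2167%
Σ(R_i − R̄_i)(R_m − R̄_m) = 24.1783  ⇒  Cov = 24.1783 / 5 = 4.8357
Σ(R_m − R̄_m)² = 137.9283  ⇒  Var(R_m) = 137.9283 / 5 = 27.5857
β = Cov / Var(R_m) = 4.8357 / 27.5857 = 0.1753
E(R) = R_f + β × MRP = 4.70% + 0.1753 × 3.66% = 5.34%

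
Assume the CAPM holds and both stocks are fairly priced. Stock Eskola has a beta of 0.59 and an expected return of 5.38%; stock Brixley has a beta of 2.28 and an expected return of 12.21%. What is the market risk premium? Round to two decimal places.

Both satisfy E(R) = R_f + β·MRP, so the slope of the SML is
MRP = (12.21% − 5.38%) / (2.28 − 0.59) = 6.83% / 1.69 = 4.0414%

4.04%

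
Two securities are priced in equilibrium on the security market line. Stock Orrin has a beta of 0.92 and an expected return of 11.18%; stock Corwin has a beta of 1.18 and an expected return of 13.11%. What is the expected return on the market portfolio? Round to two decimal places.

Both satisfy E(R) = R_f + β·MRP, so the slope of the SML is
MRP = (13.11% − 11.18%) / (1.18 − 0.92) = 1.93% / 0.26 = 7.4231%
R_f = E(R_Orrin) − β_Orrin·MRP = 11.18% − 0.92 × 7.4231% = 4.3507%
E(R_m) = R_f + MRP = 4.3507% + 7.4231% = 11.77%

11.77%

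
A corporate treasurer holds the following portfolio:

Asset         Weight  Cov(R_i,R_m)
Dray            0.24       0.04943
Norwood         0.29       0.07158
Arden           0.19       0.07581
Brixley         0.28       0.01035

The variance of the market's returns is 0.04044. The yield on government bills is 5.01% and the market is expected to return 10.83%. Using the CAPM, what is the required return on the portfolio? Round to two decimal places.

12.19%

β_Dray = 0.04943 / 0.04044 = 1.2223
β_Norwood = 0.07158 / 0.04044 = 1.7700
β_Arden = 0.07581 / 0.04044 = 1.8746
β_Brixley = 0.01035 / 0.04044 = 0.2559
β_P = Σ w_i β_i = 0.24×1.2223 + 0.29×1.7700 + 0.19×1.8746 + 0.28×0.2559 = 1.2345
MRP = 10.83% − 5.01% = 5.82%
E(R_P) = R_f + β_P × MRP = 5.01% + 1.2345 × 5.82% = 12.19%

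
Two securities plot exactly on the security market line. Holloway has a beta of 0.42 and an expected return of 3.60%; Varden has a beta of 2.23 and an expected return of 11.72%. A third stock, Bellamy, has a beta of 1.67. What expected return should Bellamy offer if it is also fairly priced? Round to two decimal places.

MRP (SML slope) = (11.72% − 3.60%) / (2.23 − 0.42) = 8.12% / 1.81 = 4.4862%
R_f (intercept) = 3.60% − 0.42 × 4.4862% = 1.7158%
E(R_Bellamy) = R_f + β × MRP = 1.7158% + 1.67 × 4.4862% = 9.21%

9.21%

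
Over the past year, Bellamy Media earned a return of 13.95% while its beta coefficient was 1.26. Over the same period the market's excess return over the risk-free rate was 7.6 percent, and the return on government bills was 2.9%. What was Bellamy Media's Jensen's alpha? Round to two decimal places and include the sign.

CAPM benchmark = R_f + β(R_m − R_f) = 2.9% + 1.26 × 7.6% = 12.4760%
α = actual − benchmark = 13.95% − 12.4760% = +1.47%

+1.47%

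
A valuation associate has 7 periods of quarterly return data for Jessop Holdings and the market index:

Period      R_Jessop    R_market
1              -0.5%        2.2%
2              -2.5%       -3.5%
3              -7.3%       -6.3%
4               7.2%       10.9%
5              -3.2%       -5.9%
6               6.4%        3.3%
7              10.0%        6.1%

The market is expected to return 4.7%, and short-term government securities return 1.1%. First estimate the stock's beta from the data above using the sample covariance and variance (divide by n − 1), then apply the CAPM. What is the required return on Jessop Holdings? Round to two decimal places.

Mean R_i = (-0.5 − 2.5 − 7.3 + 7.2 − 3.2 + 6.4 + 10.0) / 7 = 1.4429%
Mean R_m = (2.2 − 3.5 − 6.3 + 10.9 − 5.9 + 3.3 + 6.1) / 7 = 0.9714%
Σ(R_i − R̄_i)(R_m − R̄_m) = 223.3086  ⇒  Cov = 223.3086 / 6 = 37.2181
Σ(R_m − R̄_m)² = 251.8943  ⇒  Var(R_m) = 251.8943 / 6 = 41.9824
β = Cov / Var(R_m) = 37.2181 / 41.9824 = 0.8865
MRP = 4.7% − 1.1% = 3.60%
E(R) = R_f + β × MRP = 1.1% + 0.8865 × 3.6% = 4.29%

4.29%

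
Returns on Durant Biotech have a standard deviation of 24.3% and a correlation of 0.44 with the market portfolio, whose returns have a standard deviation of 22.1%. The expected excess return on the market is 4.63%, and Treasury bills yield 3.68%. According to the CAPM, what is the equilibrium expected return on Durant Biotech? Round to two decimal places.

β = ρ × σ_i / σ_m = 0.44 × 24.3% / 22.1% = 0.4838
E(R) = 3.68% + 0.4838 × 4.63% = 5.92%

5.92%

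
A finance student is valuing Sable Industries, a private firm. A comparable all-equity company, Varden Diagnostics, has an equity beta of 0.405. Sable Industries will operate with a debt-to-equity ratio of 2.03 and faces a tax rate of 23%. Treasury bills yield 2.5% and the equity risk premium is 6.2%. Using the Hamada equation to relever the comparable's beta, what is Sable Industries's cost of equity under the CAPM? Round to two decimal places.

β_L = β_U × [1 + (1 − t)(D/E)] = 0.405 × [1 + (1 − 0.23) × 2.03]
    = 0.405 × [1 + 0.77 × 2.03] = 0.405 × 2.5631 = 1.0381
E(R) = R_f + β_L × MRP = 2.5% + 1.0381 × 6.2% = 8.94%

8.94%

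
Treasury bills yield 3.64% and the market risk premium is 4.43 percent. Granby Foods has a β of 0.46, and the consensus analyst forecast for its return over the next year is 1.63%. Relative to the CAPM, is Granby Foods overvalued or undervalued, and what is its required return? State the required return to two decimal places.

Required return = R_f + β·MRP = 3.64% + 0.46 × 4.43% = 5.68%
Forecast 1.63% < required 5.68% → the stock plots below the SML → overvalued.

Overvalued; required return 5.68%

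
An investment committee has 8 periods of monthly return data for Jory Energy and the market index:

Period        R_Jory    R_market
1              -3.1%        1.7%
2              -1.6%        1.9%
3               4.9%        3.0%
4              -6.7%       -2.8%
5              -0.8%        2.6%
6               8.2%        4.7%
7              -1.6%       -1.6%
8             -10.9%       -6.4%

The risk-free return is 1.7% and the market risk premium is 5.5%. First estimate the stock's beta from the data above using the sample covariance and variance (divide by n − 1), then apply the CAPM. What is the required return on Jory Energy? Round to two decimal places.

9.76%

Mean R_i = (-3.1 − 1.6 + 4.9 − 6.7 − 0.8 + 8.2 − 1.6 − 10.9) / 8 = -1.4500%
Mean R_m = (1.7 + 1.9 + 3.0 − 2.8 + 2.6 + 4.7 − 1.6 − 6.4) / 8 = 0.3875%
Σ(R_i − R̄_i)(R_m − R̄_m) = 138.4250  ⇒  Cov = 138.4250 / 7 = 19.7750
Σ(R_m − R̄_m)² = 94.5088  ⇒  Var(R_m) = 94.5088 / 7 = 13.5013
β = Cov / Var(R_m) = 19.7750 / 13.5013 = 1.4647
E(R) = R_f + β × MRP = 1.7% + 1.4647 × 5.5% = 9.76%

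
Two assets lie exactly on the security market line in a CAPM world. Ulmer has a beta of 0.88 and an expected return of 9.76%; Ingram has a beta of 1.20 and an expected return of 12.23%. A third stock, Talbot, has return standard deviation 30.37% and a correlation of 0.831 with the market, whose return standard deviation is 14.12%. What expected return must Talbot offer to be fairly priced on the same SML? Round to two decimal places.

16.76%

MRP = (12.23% − 9.76%) / (1.20 − 0.88) = 7.7188%
R_f = 9.76% − 0.88 × 7.7188% = 2.9675%
β_Talbot = ρ·σ_i/σ_m = 0.831 × 30.37 / 14.12 = 1.7874
E(R_Talbot) = R_f + β × MRP = 2.9675% + 1.7874 × 7.7188% = 16.76%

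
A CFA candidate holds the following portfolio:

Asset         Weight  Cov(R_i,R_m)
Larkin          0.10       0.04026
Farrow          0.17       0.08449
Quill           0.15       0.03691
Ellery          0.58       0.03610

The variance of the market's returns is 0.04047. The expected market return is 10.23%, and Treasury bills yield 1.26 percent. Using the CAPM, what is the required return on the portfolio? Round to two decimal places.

11.20%

β_Larkin = 0.04026 / 0.04047 = 0.9948
β_Farrow = 0.08449 / 0.04047 = 2.0877
β_Quill = 0.03691 / 0.04047 = 0.9120
β_Ellery = 0.03610 / 0.04047 = 0.8920
β_P = Σ w_i β_i = 0.10×0.9948 + 0.17×2.0877 + 0.15×0.9120 + 0.58×0.8920 = 1.1085
MRP = 10.23% − 1.26% = 8.97%
E(R_P) = R_f + β_P × MRP = 1.26% + 1.1085 × 8.97% = 11.20%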